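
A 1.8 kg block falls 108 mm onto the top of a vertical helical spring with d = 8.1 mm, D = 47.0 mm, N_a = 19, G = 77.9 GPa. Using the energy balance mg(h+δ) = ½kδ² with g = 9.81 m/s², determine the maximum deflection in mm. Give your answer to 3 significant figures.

k = Gd⁴/(8D³N_a) = (77.9×10³)(8.1⁴)/(8·47.0³·19) = 21.249 N/mm
W = mg = 1.8 × 9.81 = 17.658 N
½kδ² − Wδ − Wh = 0 → δ = (W + √(W² + 2kWh))/k
δ = (17.658 + √(311.8 + 81046.8))/21.249 = (17.658 + 285.23)/21.249 = 14.254 mm

14.3 mm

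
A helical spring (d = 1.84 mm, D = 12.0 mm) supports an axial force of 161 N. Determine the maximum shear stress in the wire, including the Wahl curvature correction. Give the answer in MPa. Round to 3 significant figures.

972 MPa

Spring index C = D/d = 12.0/1.84 = 6.5217
K_W = (4C−1)/(4C−4) + 0.615/C = 25.087/22.087 + 0.0943 = 1.2301
τ₀ = 8FD/(πd³) = 8·161·12.0/(π·1.84³) = 15456/19.571 = 789.76 MPa
τ_max = K·τ₀ = 1.2301 × 789.76 = 971.5 MPa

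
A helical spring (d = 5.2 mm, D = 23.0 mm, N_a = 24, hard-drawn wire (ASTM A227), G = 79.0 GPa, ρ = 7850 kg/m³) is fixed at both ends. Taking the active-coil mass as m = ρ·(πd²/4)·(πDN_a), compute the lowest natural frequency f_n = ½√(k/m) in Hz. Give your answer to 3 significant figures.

k = Gd⁴/(8D³N_a) = (79.0×10³)(5.2⁴)/(8·23.0³·24) = 24.726 N/mm = 24726 N/m
Wire length L = πDN_a = π·23.0·24 = 1734.2 mm
m = ρ·(πd²/4)·L = 7850 × 21.237×10⁻⁶ m² × 1.7342 m = 0.2891 kg
f_n = ½√(k/m) = 0.5·√(24726/0.2891) = 0.5·√(85526) = 146.22 Hz

146 Hz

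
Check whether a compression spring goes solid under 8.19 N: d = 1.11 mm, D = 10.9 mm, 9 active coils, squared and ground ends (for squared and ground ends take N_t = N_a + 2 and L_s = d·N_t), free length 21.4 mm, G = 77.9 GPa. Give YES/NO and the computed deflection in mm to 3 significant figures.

k = Gd⁴/(8D³N_a) = (77.9×10³)(1.11⁴)/(8·10.9³·9) = 1.2683 N/mm
N_t = 11; L_s = 1.11·11 = 12.21 mm; δ_solid = L₀ − L_s = 21.4 − 12.21 = 9.19 mm
δ = F/k = 8.19/1.2683 = 6.4575 mm
δ < δ_solid → spring does not go solid

NO, δ = 6.46 mm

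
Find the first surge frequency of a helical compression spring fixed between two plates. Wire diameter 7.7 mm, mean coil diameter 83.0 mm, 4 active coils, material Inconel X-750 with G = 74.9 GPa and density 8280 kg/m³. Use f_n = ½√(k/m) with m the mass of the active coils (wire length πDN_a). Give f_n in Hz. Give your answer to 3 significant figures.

k = Gd⁴/(8D³N_a) = (74.9×10³)(7.7⁴)/(8·83.0³·4) = 14.39 N/mm = 14390 N/m
Wire length L = πDN_a = π·83.0·4 = 1043 mm
m = ρ·(πd²/4)·L = 8280 × 46.566×10⁻⁶ m² × 1.043 m = 0.40215 kg
f_n = ½√(k/m) = 0.5·√(14390/0.40215) = 0.5·√(35783) = 94.581 Hz

94.6 Hz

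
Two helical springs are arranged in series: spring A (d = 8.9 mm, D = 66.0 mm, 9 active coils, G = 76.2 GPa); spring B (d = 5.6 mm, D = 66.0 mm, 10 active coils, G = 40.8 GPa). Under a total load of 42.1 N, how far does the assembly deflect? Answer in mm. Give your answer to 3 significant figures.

k_A = Gd⁴/(8D³N_a) = (76.2×10³)(8.9⁴)/(8·66.0³·9) = 23.097 N/mm
k_B = Gd⁴/(8D³N_a) = (40.8×10³)(5.6⁴)/(8·66.0³·10) = 1.7446 N/mm
Series: 1/k_eq = 1/23.097 + 1/1.7446 = 0.6165; k_eq = 1.6221 N/mm
δ = F/k_eq = 42.1/1.6221 = 25.955 mm

26.0 mm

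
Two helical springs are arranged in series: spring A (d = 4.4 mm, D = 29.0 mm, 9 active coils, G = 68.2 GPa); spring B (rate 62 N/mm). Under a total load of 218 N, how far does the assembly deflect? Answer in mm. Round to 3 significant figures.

k_A = Gd⁴/(8D³N_a) = (68.2×10³)(4.4⁴)/(8·29.0³·9) = 14.557 N/mm
Series: 1/k_eq = 1/14.557 + 1/62 = 0.084825; k_eq = 11.789 N/mm
δ = F/k_eq = 218/11.789 = 18.492 mm

18.5 mm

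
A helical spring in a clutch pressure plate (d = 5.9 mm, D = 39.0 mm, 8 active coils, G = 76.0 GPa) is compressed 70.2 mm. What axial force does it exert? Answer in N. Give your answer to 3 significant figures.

k = Gd⁴/(8D³N_a) = (76.0×10³)(5.9⁴)/(8·39.0³·8) = 24.258 N/mm
F = k·δ = 24.258 × 70.2 = 1702.9 N

1700 N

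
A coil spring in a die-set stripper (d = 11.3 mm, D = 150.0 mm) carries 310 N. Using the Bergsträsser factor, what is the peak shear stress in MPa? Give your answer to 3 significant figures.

90.3 MPa

Spring index C = D/d = 150.0/11.3 = 13.2743
K_B = (4C+2)/(4C−3) = 55.097/50.097 = 1.0998
τ₀ = 8FD/(πd³) = 8·310·150.0/(π·11.3³) = 372000/4533 = 82.065 MPa
τ_max = K·τ₀ = 1.0998 × 82.065 = 90.256 MPa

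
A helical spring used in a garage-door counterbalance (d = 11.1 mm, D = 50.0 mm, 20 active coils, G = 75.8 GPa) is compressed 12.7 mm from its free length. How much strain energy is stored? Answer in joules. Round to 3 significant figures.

4.64 J

k = Gd⁴/(8D³N_a) = (75.8×10³)(11.1⁴)/(8·50.0³·20) = 57.535 N/mm
U = ½kδ² = 0.5 × 57.535 × 12.7² = 4639.9 N·mm = 4.6399 J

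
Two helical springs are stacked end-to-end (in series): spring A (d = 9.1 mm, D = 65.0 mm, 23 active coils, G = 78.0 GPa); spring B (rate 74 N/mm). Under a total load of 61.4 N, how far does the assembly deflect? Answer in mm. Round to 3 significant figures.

k_A = Gd⁴/(8D³N_a) = (78.0×10³)(9.1⁴)/(8·65.0³·23) = 10.585 N/mm
Series: 1/k_eq = 1/10.585 + 1/74 = 0.10798; k_eq = 9.2606 N/mm
δ = F/k_eq = 61.4/9.2606 = 6.6302 mm

6.63 mm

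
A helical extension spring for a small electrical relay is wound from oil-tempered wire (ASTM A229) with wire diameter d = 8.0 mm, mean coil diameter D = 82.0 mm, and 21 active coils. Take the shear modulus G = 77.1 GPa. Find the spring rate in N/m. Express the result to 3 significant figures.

k = Gd⁴/(8D³N_a) = (77.1×10³ × 8.0⁴) / (8 × 82.0³ × 21)
  = 3.15802e+08 / 9.26298e+07 = 3.4093 N/mm = 3409.3 N/m

3410 N/m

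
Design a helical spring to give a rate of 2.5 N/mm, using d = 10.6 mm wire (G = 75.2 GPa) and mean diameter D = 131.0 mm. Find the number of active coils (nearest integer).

21

N_a = Gd⁴/(8D³k) = (75.2×10³ × 10.6⁴)/(8 × 131.0³ × 2.5)
    = 9.49383e+08 / 4.49618e+07 = 21.12 → 21 coils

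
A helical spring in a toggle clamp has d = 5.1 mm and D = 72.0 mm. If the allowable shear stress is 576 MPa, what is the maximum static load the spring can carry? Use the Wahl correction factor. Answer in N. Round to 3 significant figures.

C = D/d = 72.0/5.1 = 14.1176
K_W = (4C−1)/(4C−4) + 0.615/C = 55.471/52.471 + 0.0436 = 1.1007
τ_max = K·8FD/(πd³) → F_max = τ_allow·πd³/(8DK)
F_max = 576·π·5.1³/(8·72.0·1.1007) = 2.4004e+05/634.02 = 378.6 N

379 N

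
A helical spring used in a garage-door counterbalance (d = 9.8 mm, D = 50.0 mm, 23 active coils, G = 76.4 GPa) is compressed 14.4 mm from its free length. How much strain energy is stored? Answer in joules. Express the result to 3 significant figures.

3.18 J

k = Gd⁴/(8D³N_a) = (76.4×10³)(9.8⁴)/(8·50.0³·23) = 30.639 N/mm
U = ½kδ² = 0.5 × 30.639 × 14.4² = 3176.6 N·mm = 3.1766 J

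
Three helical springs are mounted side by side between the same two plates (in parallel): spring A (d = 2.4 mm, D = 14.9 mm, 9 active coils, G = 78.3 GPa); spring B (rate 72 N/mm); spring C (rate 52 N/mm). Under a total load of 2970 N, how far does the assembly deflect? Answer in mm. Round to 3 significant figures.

22.0 mm

k_A = Gd⁴/(8D³N_a) = (78.3×10³)(2.4⁴)/(8·14.9³·9) = 10.907 N/mm
Parallel: k_eq = 10.907 + 72 + 52 = 134.91 N/mm
δ = F/k_eq = 2970/134.91 = 22.015 mm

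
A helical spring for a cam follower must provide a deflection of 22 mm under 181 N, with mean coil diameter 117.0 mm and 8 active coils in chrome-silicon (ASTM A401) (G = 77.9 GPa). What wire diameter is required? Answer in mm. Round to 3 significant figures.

10.2 mm

Required rate k = F/δ = 181/22 = 8.2273 N/mm
d = (8D³N_a·k / G)^(1/4) = (8·117.0³·8·8.2273 / (77.9×10³))^0.25
  = (10826)^0.25 = 10.2003 mm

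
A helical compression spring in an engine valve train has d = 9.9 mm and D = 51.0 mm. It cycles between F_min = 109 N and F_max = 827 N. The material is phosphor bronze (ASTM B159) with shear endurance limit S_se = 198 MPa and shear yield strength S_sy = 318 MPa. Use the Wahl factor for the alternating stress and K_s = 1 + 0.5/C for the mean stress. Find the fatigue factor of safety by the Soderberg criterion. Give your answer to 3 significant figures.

C = D/d = 51.0/9.9 = 5.1515; K_W = (4C−1)/(4C−4)+0.615/C = 1.3000; K_s = 1+0.5/C = 1.0971
F_a = (F_max−F_min)/2 = 359 N; F_m = (F_max+F_min)/2 = 468 N
τ_a = K_W·8F_aD/(πd³) = 1.3000 × 48.051 = 62.468 MPa
τ_m = K_s·8F_mD/(πd³) = 1.0971 × 62.64 = 68.72 MPa
Soderberg: 1/n_f = τ_a/S_se + τ_m/S_sy = 62.468/198 + 68.72/318 = 0.31549 + 0.21610 = 0.53159
n_f = 1/0.53159 = 1.881

1.88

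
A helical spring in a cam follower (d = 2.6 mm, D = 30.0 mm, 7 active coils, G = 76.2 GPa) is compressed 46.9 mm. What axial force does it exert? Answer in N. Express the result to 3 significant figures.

k = Gd⁴/(8D³N_a) = (76.2×10³)(2.6⁴)/(8·30.0³·7) = 2.303 N/mm
F = k·δ = 2.303 × 46.9 = 108.01 N

108 N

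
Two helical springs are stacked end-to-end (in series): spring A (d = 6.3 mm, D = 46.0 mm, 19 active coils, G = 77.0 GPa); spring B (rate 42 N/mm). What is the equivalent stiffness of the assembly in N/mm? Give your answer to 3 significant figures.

k_A = Gd⁴/(8D³N_a) = (77.0×10³)(6.3⁴)/(8·46.0³·19) = 8.1985 N/mm
Series: 1/k_eq = 1/8.1985 + 1/42 = 0.14578; k_eq = 6.8595 N/mm

6.86 N/mm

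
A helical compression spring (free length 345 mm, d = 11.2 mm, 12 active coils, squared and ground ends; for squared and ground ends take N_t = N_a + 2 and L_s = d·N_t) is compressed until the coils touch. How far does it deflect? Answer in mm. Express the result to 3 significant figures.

188 mm

N_t = 14; L_s = 11.2·14 = 156.8 mm
δ_solid = L₀ − L_s = 345 − 156.8 = 188.2 mm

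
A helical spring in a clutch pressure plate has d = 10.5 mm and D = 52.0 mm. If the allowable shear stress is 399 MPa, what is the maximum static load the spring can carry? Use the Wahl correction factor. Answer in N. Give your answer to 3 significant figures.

2650 N

C = D/d = 52.0/10.5 = 4.9524
K_W = (4C−1)/(4C−4) + 0.615/C = 18.810/15.810 + 0.1242 = 1.3139
τ_max = K·8FD/(πd³) → F_max = τ_allow·πd³/(8DK)
F_max = 399·π·10.5³/(8·52.0·1.3139) = 1.4511e+06/546.6 = 2654.7 N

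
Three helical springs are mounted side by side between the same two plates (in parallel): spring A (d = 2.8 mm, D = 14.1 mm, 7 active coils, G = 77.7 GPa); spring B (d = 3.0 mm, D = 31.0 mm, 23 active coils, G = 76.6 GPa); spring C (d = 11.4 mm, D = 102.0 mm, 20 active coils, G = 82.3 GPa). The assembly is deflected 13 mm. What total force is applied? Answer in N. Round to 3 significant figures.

517 N

k_A = Gd⁴/(8D³N_a) = (77.7×10³)(2.8⁴)/(8·14.1³·7) = 30.423 N/mm
k_B = Gd⁴/(8D³N_a) = (76.6×10³)(3.0⁴)/(8·31.0³·23) = 1.1319 N/mm
k_C = Gd⁴/(8D³N_a) = (82.3×10³)(11.4⁴)/(8·102.0³·20) = 8.1865 N/mm
Parallel: k_eq = 30.423 + 1.1319 + 8.1865 = 39.742 N/mm
F = k_eq·δ = 39.742·13 = 516.64 N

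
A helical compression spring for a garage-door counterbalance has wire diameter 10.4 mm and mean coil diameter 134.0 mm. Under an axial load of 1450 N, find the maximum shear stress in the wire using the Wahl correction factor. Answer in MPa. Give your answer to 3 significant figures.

Spring index C = D/d = 134.0/10.4 = 12.8846
K_W = (4C−1)/(4C−4) + 0.615/C = 50.538/47.538 + 0.0477 = 1.1108
τ₀ = 8FD/(πd³) = 8·1450·134.0/(π·10.4³) = 1.5544e+06/3533.9 = 439.86 MPa
τ_max = K·τ₀ = 1.1108 × 439.86 = 488.61 MPa

489 MPa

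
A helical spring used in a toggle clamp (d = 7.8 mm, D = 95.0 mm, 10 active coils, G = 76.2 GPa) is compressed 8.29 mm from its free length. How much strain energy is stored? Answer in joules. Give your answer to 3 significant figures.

0.141 J

k = Gd⁴/(8D³N_a) = (76.2×10³)(7.8⁴)/(8·95.0³·10) = 4.1122 N/mm
U = ½kδ² = 0.5 × 4.1122 × 8.29² = 141.3 N·mm = 0.1413 J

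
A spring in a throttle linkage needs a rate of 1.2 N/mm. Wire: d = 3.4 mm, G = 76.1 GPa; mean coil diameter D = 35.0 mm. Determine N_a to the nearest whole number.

N_a = Gd⁴/(8D³k) = (76.1×10³ × 3.4⁴)/(8 × 35.0³ × 1.2)
    = 1.01695e+07 / 411600 = 24.71 → 25 coils

25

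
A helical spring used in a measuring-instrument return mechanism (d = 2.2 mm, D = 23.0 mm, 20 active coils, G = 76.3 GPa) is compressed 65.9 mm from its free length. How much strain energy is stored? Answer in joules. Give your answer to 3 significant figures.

k = Gd⁴/(8D³N_a) = (76.3×10³)(2.2⁴)/(8·23.0³·20) = 0.91815 N/mm
U = ½kδ² = 0.5 × 0.91815 × 65.9² = 1993.7 N·mm = 1.9937 J

1.99 J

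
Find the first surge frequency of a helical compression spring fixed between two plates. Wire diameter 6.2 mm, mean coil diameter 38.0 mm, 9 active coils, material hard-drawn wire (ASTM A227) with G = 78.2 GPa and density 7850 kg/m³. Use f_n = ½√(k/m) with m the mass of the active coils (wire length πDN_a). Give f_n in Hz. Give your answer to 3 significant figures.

169 Hz

k = Gd⁴/(8D³N_a) = (78.2×10³)(6.2⁴)/(8·38.0³·9) = 29.248 N/mm = 29248 N/m
Wire length L = πDN_a = π·38.0·9 = 1074.4 mm
m = ρ·(πd²/4)·L = 7850 × 30.191×10⁻⁶ m² × 1.0744 m = 0.25464 kg
f_n = ½√(k/m) = 0.5·√(29248/0.25464) = 0.5·√(1.1486e+05) = 169.46 Hz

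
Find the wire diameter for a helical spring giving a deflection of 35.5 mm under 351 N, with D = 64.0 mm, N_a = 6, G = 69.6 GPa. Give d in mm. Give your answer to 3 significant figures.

6.50 mm

Required rate k = F/δ = 351/35.5 = 9.8873 N/mm
d = (8D³N_a·k / G)^(1/4) = (8·64.0³·6·9.8873 / (69.6×10³))^0.25
  = (1787.5)^0.25 = 6.5022 mm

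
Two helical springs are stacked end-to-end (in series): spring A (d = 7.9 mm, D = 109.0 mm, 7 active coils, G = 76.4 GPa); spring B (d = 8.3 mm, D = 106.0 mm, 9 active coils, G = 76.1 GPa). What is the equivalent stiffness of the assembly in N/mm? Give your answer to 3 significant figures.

2.08 N/mm

k_A = Gd⁴/(8D³N_a) = (76.4×10³)(7.9⁴)/(8·109.0³·7) = 4.1033 N/mm
k_B = Gd⁴/(8D³N_a) = (76.1×10³)(8.3⁴)/(8·106.0³·9) = 4.2116 N/mm
Series: 1/k_eq = 1/4.1033 + 1/4.2116 = 0.48115; k_eq = 2.0784 N/mm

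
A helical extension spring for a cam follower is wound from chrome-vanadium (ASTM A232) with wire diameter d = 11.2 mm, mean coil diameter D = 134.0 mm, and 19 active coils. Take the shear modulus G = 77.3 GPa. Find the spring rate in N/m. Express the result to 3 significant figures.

k = Gd⁴/(8D³N_a) = (77.3×10³ × 11.2⁴) / (8 × 134.0³ × 19)
  = 1.21633e+09 / 3.65728e+08 = 3.3258 N/mm = 3325.8 N/m

3330 N/m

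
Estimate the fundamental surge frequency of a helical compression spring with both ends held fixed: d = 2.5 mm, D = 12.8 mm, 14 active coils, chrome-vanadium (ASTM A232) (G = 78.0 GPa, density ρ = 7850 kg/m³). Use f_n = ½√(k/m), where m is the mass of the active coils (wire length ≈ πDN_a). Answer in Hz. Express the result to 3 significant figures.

387 Hz

k = Gd⁴/(8D³N_a) = (78.0×10³)(2.5⁴)/(8·12.8³·14) = 12.972 N/mm = 12972 N/m
Wire length L = πDN_a = π·12.8·14 = 562.97 mm
m = ρ·(πd²/4)·L = 7850 × 4.9087×10⁻⁶ m² × 0.56297 m = 0.021693 kg
f_n = ½√(k/m) = 0.5·√(12972/0.021693) = 0.5·√(5.9797e+05) = 386.64 Hz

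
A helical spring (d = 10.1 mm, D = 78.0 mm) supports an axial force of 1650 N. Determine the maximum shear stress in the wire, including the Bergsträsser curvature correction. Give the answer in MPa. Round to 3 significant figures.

375 MPa

Spring index C = D/d = 78.0/10.1 = 7.7228
K_B = (4C+2)/(4C−3) = 32.891/27.891 = 1.1793
τ₀ = 8FD/(πd³) = 8·1650·78.0/(π·10.1³) = 1.0296e+06/3236.8 = 318.09 MPa
τ_max = K·τ₀ = 1.1793 × 318.09 = 375.12 MPa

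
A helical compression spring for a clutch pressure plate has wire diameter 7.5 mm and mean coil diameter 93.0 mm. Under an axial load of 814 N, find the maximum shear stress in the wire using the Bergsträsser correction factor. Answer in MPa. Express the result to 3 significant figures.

506 MPa

Spring index C = D/d = 93.0/7.5 = 12.4000
K_B = (4C+2)/(4C−3) = 51.600/46.600 = 1.1073
τ₀ = 8FD/(πd³) = 8·814·93.0/(π·7.5³) = 605616/1325.4 = 456.94 MPa
τ_max = K·τ₀ = 1.1073 × 456.94 = 505.97 MPa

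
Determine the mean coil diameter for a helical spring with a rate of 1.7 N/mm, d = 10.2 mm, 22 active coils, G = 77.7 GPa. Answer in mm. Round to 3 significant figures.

141 mm

D = (Gd⁴/(8N_a·k))^(1/3) = (77.7×10³·10.2⁴/(8·22·1.7))^(1/3)
  = (2.811e+06)^(1/3) = 141.1302 mm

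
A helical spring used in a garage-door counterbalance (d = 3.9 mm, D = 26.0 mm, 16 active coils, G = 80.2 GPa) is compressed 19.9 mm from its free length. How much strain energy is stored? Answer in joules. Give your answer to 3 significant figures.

k = Gd⁴/(8D³N_a) = (80.2×10³)(3.9⁴)/(8·26.0³·16) = 8.2471 N/mm
U = ½kδ² = 0.5 × 8.2471 × 19.9² = 1633 N·mm = 1.633 J

1.63 J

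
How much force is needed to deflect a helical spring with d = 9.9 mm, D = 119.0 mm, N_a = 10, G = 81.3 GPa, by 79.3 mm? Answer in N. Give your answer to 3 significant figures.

k = Gd⁴/(8D³N_a) = (81.3×10³)(9.9⁴)/(8·119.0³·10) = 5.793 N/mm
F = k·δ = 5.793 × 79.3 = 459.38 N

459 N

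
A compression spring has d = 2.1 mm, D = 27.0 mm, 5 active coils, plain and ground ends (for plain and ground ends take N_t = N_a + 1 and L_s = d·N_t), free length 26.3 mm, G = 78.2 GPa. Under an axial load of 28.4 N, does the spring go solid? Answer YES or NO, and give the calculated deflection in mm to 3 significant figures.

k = Gd⁴/(8D³N_a) = (78.2×10³)(2.1⁴)/(8·27.0³·5) = 1.9317 N/mm
N_t = 6; L_s = 2.1·6 = 12.6 mm; δ_solid = L₀ − L_s = 26.3 − 12.6 = 13.7 mm
δ = F/k = 28.4/1.9317 = 14.702 mm
δ ≥ δ_solid → spring goes solid

YES, δ = 14.7 mm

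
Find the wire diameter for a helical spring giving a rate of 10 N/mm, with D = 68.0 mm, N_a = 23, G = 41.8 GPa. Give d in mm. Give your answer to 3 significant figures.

10.8 mm

d = (8D³N_a·k / G)^(1/4) = (8·68.0³·23·10 / (41.8×10³))^0.25
  = (13841)^0.25 = 10.8466 mm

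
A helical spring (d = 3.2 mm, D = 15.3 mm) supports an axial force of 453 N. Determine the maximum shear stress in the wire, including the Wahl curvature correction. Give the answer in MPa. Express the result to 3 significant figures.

Spring index C = D/d = 15.3/3.2 = 4.7812
K_W = (4C−1)/(4C−4) + 0.615/C = 18.125/15.125 + 0.1286 = 1.3270
τ₀ = 8FD/(πd³) = 8·453·15.3/(π·3.2³) = 55447.2/102.94 = 538.62 MPa
τ_max = K·τ₀ = 1.3270 × 538.62 = 714.73 MPa

715 MPa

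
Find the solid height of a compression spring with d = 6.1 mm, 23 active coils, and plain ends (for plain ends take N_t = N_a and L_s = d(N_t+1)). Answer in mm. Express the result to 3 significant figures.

plain ends: N_t = N_a = 23
L_s = d·(N_t+1) = 6.1 × 24 = 146.4 mm

146 mm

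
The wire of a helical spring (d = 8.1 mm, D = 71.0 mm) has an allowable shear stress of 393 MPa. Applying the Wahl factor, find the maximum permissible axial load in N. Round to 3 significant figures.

C = D/d = 71.0/8.1 = 8.7654
K_W = (4C−1)/(4C−4) + 0.615/C = 34.062/31.062 + 0.0702 = 1.1667
τ_max = K·8FD/(πd³) → F_max = τ_allow·πd³/(8DK)
F_max = 393·π·8.1³/(8·71.0·1.1667) = 6.5614e+05/662.71 = 990.09 N

990 N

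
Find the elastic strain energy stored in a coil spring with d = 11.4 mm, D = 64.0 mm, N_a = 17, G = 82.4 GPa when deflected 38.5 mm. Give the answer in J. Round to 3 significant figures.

k = Gd⁴/(8D³N_a) = (82.4×10³)(11.4⁴)/(8·64.0³·17) = 39.036 N/mm
U = ½kδ² = 0.5 × 39.036 × 38.5² = 28931 N·mm = 28.931 J

28.9 J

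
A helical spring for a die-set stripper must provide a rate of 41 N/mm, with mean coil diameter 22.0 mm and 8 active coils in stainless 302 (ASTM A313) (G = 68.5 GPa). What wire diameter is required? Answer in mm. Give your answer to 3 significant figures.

4.49 mm

d = (8D³N_a·k / G)^(1/4) = (8·22.0³·8·41 / (68.5×10³))^0.25
  = (407.89)^0.25 = 4.4940 mm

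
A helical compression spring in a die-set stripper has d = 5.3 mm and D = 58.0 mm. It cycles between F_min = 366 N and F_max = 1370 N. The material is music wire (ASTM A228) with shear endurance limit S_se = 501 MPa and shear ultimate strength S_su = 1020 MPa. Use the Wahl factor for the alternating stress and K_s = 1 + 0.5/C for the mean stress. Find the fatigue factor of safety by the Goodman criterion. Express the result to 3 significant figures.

0.498

C = D/d = 58.0/5.3 = 10.9434; K_W = (4C−1)/(4C−4)+0.615/C = 1.1316; K_s = 1+0.5/C = 1.0457
F_a = (F_max−F_min)/2 = 502 N; F_m = (F_max+F_min)/2 = 868 N
τ_a = K_W·8F_aD/(πd³) = 1.1316 × 498.02 = 563.57 MPa
τ_m = K_s·8F_mD/(πd³) = 1.0457 × 861.11 = 900.46 MPa
Goodman: 1/n_f = τ_a/S_se + τ_m/S_su = 563.57/501 + 900.46/1020 = 1.12489 + 0.88280 = 2.0077
n_f = 1/2.0077 = 0.4981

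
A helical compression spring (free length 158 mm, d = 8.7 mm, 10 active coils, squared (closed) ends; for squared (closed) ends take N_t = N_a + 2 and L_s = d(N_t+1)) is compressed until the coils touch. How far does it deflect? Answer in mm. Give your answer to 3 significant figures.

44.9 mm

N_t = 12; L_s = 8.7·13 = 113.1 mm
δ_solid = L₀ − L_s = 158 − 113.1 = 44.9 mm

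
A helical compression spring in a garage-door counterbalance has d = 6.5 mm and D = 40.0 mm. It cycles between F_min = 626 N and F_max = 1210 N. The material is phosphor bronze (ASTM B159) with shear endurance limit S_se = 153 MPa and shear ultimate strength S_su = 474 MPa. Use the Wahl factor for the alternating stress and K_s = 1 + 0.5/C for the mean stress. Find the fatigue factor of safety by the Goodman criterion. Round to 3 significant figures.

0.603

C = D/d = 40.0/6.5 = 6.1538; K_W = (4C−1)/(4C−4)+0.615/C = 1.2455; K_s = 1+0.5/C = 1.0813
F_a = (F_max−F_min)/2 = 292 N; F_m = (F_max+F_min)/2 = 918 N
τ_a = K_W·8F_aD/(πd³) = 1.2455 × 108.3 = 134.89 MPa
τ_m = K_s·8F_mD/(πd³) = 1.0813 × 340.49 = 368.15 MPa
Goodman: 1/n_f = τ_a/S_se + τ_m/S_su = 134.89/153 + 368.15/474 = 0.88162 + 0.77669 = 1.6583
n_f = 1/1.6583 = 0.603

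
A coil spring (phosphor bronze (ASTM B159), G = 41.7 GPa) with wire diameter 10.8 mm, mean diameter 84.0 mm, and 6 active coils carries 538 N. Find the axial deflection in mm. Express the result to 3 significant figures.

k = Gd⁴/(8D³N_a) = (41.7×10³)(10.8⁴)/(8·84.0³·6) = 19.941 N/mm
δ = F/k = 538 / 19.941 = 26.979 mm

27.0 mm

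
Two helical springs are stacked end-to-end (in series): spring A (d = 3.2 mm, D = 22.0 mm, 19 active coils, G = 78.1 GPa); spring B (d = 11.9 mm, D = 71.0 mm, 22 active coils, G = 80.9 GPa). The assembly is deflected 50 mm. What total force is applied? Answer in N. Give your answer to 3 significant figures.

k_A = Gd⁴/(8D³N_a) = (78.1×10³)(3.2⁴)/(8·22.0³·19) = 5.0599 N/mm
k_B = Gd⁴/(8D³N_a) = (80.9×10³)(11.9⁴)/(8·71.0³·22) = 25.754 N/mm
Series: 1/k_eq = 1/5.0599 + 1/25.754 = 0.23646; k_eq = 4.229 N/mm
F = k_eq·δ = 4.229·50 = 211.45 N

211 N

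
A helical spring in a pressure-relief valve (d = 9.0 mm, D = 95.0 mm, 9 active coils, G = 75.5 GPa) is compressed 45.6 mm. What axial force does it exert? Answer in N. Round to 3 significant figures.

366 N

k = Gd⁴/(8D³N_a) = (75.5×10³)(9.0⁴)/(8·95.0³·9) = 8.0244 N/mm
F = k·δ = 8.0244 × 45.6 = 365.91 N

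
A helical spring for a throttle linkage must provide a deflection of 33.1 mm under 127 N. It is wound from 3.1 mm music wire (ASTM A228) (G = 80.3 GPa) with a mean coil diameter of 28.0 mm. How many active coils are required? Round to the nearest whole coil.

Required rate k = F/δ = 127/33.1 = 3.8369 N/mm
N_a = Gd⁴/(8D³k) = (80.3×10³ × 3.1⁴)/(8 × 28.0³ × 3.8369)
    = 7.41587e+06 / 673814 = 11.01 → 11 coils

11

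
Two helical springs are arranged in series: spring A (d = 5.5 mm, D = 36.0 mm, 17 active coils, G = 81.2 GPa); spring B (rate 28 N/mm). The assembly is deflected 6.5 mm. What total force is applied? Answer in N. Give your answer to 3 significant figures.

53.7 N

k_A = Gd⁴/(8D³N_a) = (81.2×10³)(5.5⁴)/(8·36.0³·17) = 11.71 N/mm
Series: 1/k_eq = 1/11.71 + 1/28 = 0.12111; k_eq = 8.2569 N/mm
F = k_eq·δ = 8.2569·6.5 = 53.67 N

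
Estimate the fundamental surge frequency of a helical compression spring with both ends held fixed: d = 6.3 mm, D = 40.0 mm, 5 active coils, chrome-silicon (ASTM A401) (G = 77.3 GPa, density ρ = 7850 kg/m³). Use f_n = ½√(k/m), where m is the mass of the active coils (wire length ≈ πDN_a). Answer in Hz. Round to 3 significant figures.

278 Hz

k = Gd⁴/(8D³N_a) = (77.3×10³)(6.3⁴)/(8·40.0³·5) = 47.567 N/mm = 47567 N/m
Wire length L = πDN_a = π·40.0·5 = 628.32 mm
m = ρ·(πd²/4)·L = 7850 × 31.172×10⁻⁶ m² × 0.62832 m = 0.15375 kg
f_n = ½√(k/m) = 0.5·√(47567/0.15375) = 0.5·√(3.0937e+05) = 278.11 Hz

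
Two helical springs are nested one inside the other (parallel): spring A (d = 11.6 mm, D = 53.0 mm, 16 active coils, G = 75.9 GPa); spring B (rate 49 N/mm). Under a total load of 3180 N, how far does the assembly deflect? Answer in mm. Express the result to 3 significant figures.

k_A = Gd⁴/(8D³N_a) = (75.9×10³)(11.6⁴)/(8·53.0³·16) = 72.117 N/mm
Parallel: k_eq = 72.117 + 49 = 121.12 N/mm
δ = F/k_eq = 3180/121.12 = 26.256 mm

26.3 mm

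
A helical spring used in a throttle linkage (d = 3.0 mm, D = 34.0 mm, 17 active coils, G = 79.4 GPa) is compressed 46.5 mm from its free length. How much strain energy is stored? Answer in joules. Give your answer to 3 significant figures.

k = Gd⁴/(8D³N_a) = (79.4×10³)(3.0⁴)/(8·34.0³·17) = 1.2032 N/mm
U = ½kδ² = 0.5 × 1.2032 × 46.5² = 1300.8 N·mm = 1.3008 J

1.30 J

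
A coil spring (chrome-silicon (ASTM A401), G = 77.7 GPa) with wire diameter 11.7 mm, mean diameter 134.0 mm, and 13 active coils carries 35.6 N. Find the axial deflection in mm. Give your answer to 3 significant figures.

6.12 mm

k = Gd⁴/(8D³N_a) = (77.7×10³)(11.7⁴)/(8·134.0³·13) = 5.8186 N/mm
δ = F/k = 35.6 / 5.8186 = 6.1183 mm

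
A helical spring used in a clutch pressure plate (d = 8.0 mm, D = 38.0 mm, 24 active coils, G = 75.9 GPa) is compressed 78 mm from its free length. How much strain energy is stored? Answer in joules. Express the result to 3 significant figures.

89.8 J

k = Gd⁴/(8D³N_a) = (75.9×10³)(8.0⁴)/(8·38.0³·24) = 29.509 N/mm
U = ½kδ² = 0.5 × 29.509 × 78² = 89765 N·mm = 89.765 J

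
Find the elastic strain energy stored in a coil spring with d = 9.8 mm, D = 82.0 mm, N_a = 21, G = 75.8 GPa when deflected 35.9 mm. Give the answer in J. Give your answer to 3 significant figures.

4.86 J

k = Gd⁴/(8D³N_a) = (75.8×10³)(9.8⁴)/(8·82.0³·21) = 7.5478 N/mm
U = ½kδ² = 0.5 × 7.5478 × 35.9² = 4863.9 N·mm = 4.8639 J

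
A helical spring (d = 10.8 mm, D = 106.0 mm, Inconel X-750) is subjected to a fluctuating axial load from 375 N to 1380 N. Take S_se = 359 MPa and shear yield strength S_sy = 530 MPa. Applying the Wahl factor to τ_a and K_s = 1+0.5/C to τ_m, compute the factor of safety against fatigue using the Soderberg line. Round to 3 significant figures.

C = D/d = 106.0/10.8 = 9.8148; K_W = (4C−1)/(4C−4)+0.615/C = 1.1477; K_s = 1+0.5/C = 1.0509
F_a = (F_max−F_min)/2 = 502.5 N; F_m = (F_max+F_min)/2 = 877.5 N
τ_a = K_W·8F_aD/(πd³) = 1.1477 × 107.67 = 123.58 MPa
τ_m = K_s·8F_mD/(πd³) = 1.0509 × 188.03 = 197.61 MPa
Soderberg: 1/n_f = τ_a/S_se + τ_m/S_sy = 123.58/359 + 197.61/530 = 0.34424 + 0.37284 = 0.71708
n_f = 1/0.71708 = 1.395

1.39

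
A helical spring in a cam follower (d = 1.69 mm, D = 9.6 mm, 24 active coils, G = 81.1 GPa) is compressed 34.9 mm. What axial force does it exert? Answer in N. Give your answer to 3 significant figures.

k = Gd⁴/(8D³N_a) = (81.1×10³)(1.69⁴)/(8·9.6³·24) = 3.8945 N/mm
F = k·δ = 3.8945 × 34.9 = 135.92 N

136 N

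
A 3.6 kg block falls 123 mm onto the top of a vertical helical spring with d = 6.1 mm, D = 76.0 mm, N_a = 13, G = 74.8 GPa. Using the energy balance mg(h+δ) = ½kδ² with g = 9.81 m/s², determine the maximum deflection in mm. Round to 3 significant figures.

k = Gd⁴/(8D³N_a) = (74.8×10³)(6.1⁴)/(8·76.0³·13) = 2.2685 N/mm
W = mg = 3.6 × 9.81 = 35.316 N
½kδ² − Wδ − Wh = 0 → δ = (W + √(W² + 2kWh))/k
δ = (35.316 + √(1247.2 + 19708.5))/2.2685 = (35.316 + 144.76)/2.2685 = 79.38 mm

79.4 mm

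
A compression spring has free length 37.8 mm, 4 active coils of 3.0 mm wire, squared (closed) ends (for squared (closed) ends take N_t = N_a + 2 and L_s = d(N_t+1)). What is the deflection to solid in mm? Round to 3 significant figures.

16.8 mm

N_t = 6; L_s = 3.0·7 = 21 mm
δ_solid = L₀ − L_s = 37.8 − 21 = 16.8 mm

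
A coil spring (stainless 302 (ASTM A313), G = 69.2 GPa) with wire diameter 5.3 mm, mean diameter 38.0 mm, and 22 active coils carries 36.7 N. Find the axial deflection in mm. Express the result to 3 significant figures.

6.49 mm

k = Gd⁴/(8D³N_a) = (69.2×10³)(5.3⁴)/(8·38.0³·22) = 5.6539 N/mm
δ = F/k = 36.7 / 5.6539 = 6.4911 mm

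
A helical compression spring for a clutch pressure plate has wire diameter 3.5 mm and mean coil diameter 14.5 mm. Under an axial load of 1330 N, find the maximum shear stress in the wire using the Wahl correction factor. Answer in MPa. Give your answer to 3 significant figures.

Spring index C = D/d = 14.5/3.5 = 4.1429
K_W = (4C−1)/(4C−4) + 0.615/C = 15.571/12.571 + 0.1484 = 1.3871
τ₀ = 8FD/(πd³) = 8·1330·14.5/(π·3.5³) = 154280/134.7 = 1145.4 MPa
τ_max = K·τ₀ = 1.3871 × 1145.4 = 1588.8 MPa

1590 MPa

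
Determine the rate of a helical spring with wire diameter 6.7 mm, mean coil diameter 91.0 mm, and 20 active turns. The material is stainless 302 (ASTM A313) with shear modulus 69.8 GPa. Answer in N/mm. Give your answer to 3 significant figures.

1.17 N/mm

k = Gd⁴/(8D³N_a) = (69.8×10³ × 6.7⁴) / (8 × 91.0³ × 20)
  = 1.40655e+08 / 1.20571e+08 = 1.1666 N/mm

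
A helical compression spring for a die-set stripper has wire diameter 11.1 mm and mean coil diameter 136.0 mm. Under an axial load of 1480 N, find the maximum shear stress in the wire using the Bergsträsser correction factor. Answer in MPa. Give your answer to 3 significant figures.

416 MPa

Spring index C = D/d = 136.0/11.1 = 12.2523
K_B = (4C+2)/(4C−3) = 51.009/46.009 = 1.1087
τ₀ = 8FD/(πd³) = 8·1480·136.0/(π·11.1³) = 1.61024e+06/4296.5 = 374.78 MPa
τ_max = K·τ₀ = 1.1087 × 374.78 = 415.5 MPa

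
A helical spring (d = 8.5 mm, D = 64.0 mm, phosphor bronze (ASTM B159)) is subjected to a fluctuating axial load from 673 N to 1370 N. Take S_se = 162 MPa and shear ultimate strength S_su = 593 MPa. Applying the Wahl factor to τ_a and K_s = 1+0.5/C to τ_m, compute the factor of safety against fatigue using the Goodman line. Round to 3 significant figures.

C = D/d = 64.0/8.5 = 7.5294; K_W = (4C−1)/(4C−4)+0.615/C = 1.1965; K_s = 1+0.5/C = 1.0664
F_a = (F_max−F_min)/2 = 348.5 N; F_m = (F_max+F_min)/2 = 1021.5 N
τ_a = K_W·8F_aD/(πd³) = 1.1965 × 92.484 = 110.66 MPa
τ_m = K_s·8F_mD/(πd³) = 1.0664 × 271.08 = 289.08 MPa
Goodman: 1/n_f = τ_a/S_se + τ_m/S_su = 110.66/162 + 289.08/593 = 0.68309 + 0.48749 = 1.1706
n_f = 1/1.1706 = 0.8543

0.854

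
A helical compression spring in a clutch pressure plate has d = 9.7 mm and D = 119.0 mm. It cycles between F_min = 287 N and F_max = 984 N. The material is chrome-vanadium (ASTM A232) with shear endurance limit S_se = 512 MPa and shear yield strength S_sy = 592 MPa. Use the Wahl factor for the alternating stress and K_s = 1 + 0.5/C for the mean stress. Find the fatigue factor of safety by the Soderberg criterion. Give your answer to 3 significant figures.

C = D/d = 119.0/9.7 = 12.2680; K_W = (4C−1)/(4C−4)+0.615/C = 1.1167; K_s = 1+0.5/C = 1.0408
F_a = (F_max−F_min)/2 = 348.5 N; F_m = (F_max+F_min)/2 = 635.5 N
τ_a = K_W·8F_aD/(πd³) = 1.1167 × 115.71 = 129.21 MPa
τ_m = K_s·8F_mD/(πd³) = 1.0408 × 211 = 219.6 MPa
Soderberg: 1/n_f = τ_a/S_se + τ_m/S_sy = 129.21/512 + 219.6/592 = 0.25237 + 0.37095 = 0.62332
n_f = 1/0.62332 = 1.604

1.60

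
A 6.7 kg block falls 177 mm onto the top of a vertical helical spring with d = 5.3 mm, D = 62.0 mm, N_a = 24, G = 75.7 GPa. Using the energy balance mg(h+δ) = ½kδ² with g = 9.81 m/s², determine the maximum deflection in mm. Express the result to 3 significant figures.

193 mm

k = Gd⁴/(8D³N_a) = (75.7×10³)(5.3⁴)/(8·62.0³·24) = 1.3053 N/mm
W = mg = 6.7 × 9.81 = 65.727 N
½kδ² − Wδ − Wh = 0 → δ = (W + √(W² + 2kWh))/k
δ = (65.727 + √(4320 + 30371.8))/1.3053 = (65.727 + 186.26)/1.3053 = 193.04 mm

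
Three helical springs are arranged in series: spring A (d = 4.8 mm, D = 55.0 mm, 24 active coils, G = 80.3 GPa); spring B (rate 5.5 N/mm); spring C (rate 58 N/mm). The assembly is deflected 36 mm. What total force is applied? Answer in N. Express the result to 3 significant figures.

38.0 N

k_A = Gd⁴/(8D³N_a) = (80.3×10³)(4.8⁴)/(8·55.0³·24) = 1.3344 N/mm
Series: 1/k_eq = 1/1.3344 + 1/5.5 + 1/58 = 0.94845; k_eq = 1.0544 N/mm
F = k_eq·δ = 1.0544·36 = 37.957 N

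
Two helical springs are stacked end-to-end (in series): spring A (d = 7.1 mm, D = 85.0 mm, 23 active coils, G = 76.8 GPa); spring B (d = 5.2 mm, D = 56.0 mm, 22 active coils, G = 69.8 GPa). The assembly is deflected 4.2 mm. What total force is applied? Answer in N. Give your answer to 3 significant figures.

3.55 N

k_A = Gd⁴/(8D³N_a) = (76.8×10³)(7.1⁴)/(8·85.0³·23) = 1.7271 N/mm
k_B = Gd⁴/(8D³N_a) = (69.8×10³)(5.2⁴)/(8·56.0³·22) = 1.6512 N/mm
Series: 1/k_eq = 1/1.7271 + 1/1.6512 = 1.1846; k_eq = 0.84414 N/mm
F = k_eq·δ = 0.84414·4.2 = 3.5454 N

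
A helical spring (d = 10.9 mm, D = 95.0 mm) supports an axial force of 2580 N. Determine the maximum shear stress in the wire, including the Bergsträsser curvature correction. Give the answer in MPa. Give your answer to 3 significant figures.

558 MPa

Spring index C = D/d = 95.0/10.9 = 8.7156
K_B = (4C+2)/(4C−3) = 36.862/31.862 = 1.1569
τ₀ = 8FD/(πd³) = 8·2580·95.0/(π·10.9³) = 1.9608e+06/4068.5 = 481.95 MPa
τ_max = K·τ₀ = 1.1569 × 481.95 = 557.58 MPa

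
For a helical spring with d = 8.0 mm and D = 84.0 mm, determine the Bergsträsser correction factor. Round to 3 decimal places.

1.128

C = D/d = 84.0/8.0 = 10.5000
K_B = (4C+2)/(4C−3) = 44.000/39.000 = 1.1282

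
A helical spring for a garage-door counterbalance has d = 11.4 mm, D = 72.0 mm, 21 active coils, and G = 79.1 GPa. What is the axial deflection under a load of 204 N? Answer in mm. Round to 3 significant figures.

9.58 mm

k = Gd⁴/(8D³N_a) = (79.1×10³)(11.4⁴)/(8·72.0³·21) = 21.305 N/mm
δ = F/k = 204 / 21.305 = 9.575 mm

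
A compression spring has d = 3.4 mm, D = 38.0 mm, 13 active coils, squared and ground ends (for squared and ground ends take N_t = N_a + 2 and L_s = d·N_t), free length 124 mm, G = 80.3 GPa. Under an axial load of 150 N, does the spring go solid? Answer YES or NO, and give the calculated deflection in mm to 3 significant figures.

k = Gd⁴/(8D³N_a) = (80.3×10³)(3.4⁴)/(8·38.0³·13) = 1.8804 N/mm
N_t = 15; L_s = 3.4·15 = 51 mm; δ_solid = L₀ − L_s = 124 − 51 = 73 mm
δ = F/k = 150/1.8804 = 79.771 mm
δ ≥ δ_solid → spring goes solid

YES, δ = 79.8 mm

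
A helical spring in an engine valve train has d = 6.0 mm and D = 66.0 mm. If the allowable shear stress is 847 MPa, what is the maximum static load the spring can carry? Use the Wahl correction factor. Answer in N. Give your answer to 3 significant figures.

C = D/d = 66.0/6.0 = 11.0000
K_W = (4C−1)/(4C−4) + 0.615/C = 43.000/40.000 + 0.0559 = 1.1309
τ_max = K·8FD/(πd³) → F_max = τ_allow·πd³/(8DK)
F_max = 847·π·6.0³/(8·66.0·1.1309) = 5.7476e+05/597.12 = 962.55 N

963 N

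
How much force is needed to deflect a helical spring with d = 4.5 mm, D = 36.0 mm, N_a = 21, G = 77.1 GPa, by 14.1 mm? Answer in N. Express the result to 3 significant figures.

56.9 N

k = Gd⁴/(8D³N_a) = (77.1×10³)(4.5⁴)/(8·36.0³·21) = 4.0336 N/mm
F = k·δ = 4.0336 × 14.1 = 56.873 N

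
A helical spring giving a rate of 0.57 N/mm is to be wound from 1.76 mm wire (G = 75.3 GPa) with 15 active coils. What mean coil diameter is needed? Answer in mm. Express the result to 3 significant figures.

D = (Gd⁴/(8N_a·k))^(1/3) = (75.3×10³·1.76⁴/(8·15·0.57))^(1/3)
  = (10563.1)^(1/3) = 21.9413 mm

21.9 mm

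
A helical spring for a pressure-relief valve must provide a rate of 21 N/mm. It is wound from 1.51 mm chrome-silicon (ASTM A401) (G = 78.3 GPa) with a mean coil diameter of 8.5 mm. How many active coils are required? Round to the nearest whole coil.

4

N_a = Gd⁴/(8D³k) = (78.3×10³ × 1.51⁴)/(8 × 8.5³ × 21)
    = 407070 / 103173 = 3.946 → 4 coils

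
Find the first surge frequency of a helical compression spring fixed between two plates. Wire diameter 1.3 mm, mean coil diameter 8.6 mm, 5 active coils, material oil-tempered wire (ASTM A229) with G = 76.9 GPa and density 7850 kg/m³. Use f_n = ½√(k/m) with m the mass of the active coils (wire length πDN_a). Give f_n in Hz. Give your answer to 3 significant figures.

1240 Hz

k = Gd⁴/(8D³N_a) = (76.9×10³)(1.3⁴)/(8·8.6³·5) = 8.6327 N/mm = 8632.7 N/m
Wire length L = πDN_a = π·8.6·5 = 135.09 mm
m = ρ·(πd²/4)·L = 7850 × 1.3273×10⁻⁶ m² × 0.13509 m = 0.0014076 kg
f_n = ½√(k/m) = 0.5·√(8632.7/0.0014076) = 0.5·√(6.1331e+06) = 1238.3 Hz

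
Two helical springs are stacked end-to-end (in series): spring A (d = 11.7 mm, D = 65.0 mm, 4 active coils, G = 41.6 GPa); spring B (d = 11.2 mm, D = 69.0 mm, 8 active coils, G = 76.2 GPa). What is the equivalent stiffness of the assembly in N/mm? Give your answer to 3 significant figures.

k_A = Gd⁴/(8D³N_a) = (41.6×10³)(11.7⁴)/(8·65.0³·4) = 88.705 N/mm
k_B = Gd⁴/(8D³N_a) = (76.2×10³)(11.2⁴)/(8·69.0³·8) = 57.03 N/mm
Series: 1/k_eq = 1/88.705 + 1/57.03 = 0.028808; k_eq = 34.712 N/mm

34.7 N/mm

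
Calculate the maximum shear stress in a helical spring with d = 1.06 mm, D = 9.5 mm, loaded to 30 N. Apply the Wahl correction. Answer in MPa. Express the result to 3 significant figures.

709 MPa

Spring index C = D/d = 9.5/1.06 = 8.9623
K_W = (4C−1)/(4C−4) + 0.615/C = 34.849/31.849 + 0.0686 = 1.1628
τ₀ = 8FD/(πd³) = 8·30·9.5/(π·1.06³) = 2280/3.7417 = 609.35 MPa
τ_max = K·τ₀ = 1.1628 × 609.35 = 708.56 MPa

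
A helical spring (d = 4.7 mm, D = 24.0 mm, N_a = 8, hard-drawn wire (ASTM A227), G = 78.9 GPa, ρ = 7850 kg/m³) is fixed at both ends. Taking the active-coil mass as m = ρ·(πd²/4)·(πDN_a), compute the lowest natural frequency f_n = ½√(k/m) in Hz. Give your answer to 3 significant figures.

364 Hz

k = Gd⁴/(8D³N_a) = (78.9×10³)(4.7⁴)/(8·24.0³·8) = 43.517 N/mm = 43517 N/m
Wire length L = πDN_a = π·24.0·8 = 603.19 mm
m = ρ·(πd²/4)·L = 7850 × 17.349×10⁻⁶ m² × 0.60319 m = 0.08215 kg
f_n = ½√(k/m) = 0.5·√(43517/0.08215) = 0.5·√(5.2972e+05) = 363.91 Hz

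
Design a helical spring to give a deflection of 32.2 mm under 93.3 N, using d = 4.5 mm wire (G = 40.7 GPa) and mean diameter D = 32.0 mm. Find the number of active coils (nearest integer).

Required rate k = F/δ = 93.3/32.2 = 2.8975 N/mm
N_a = Gd⁴/(8D³k) = (40.7×10³ × 4.5⁴)/(8 × 32.0³ × 2.8975)
    = 1.66895e+07 / 759566 = 21.97 → 22 coils

22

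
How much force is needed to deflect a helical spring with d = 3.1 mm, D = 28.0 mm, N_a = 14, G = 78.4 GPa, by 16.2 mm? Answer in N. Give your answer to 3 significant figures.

47.7 N

k = Gd⁴/(8D³N_a) = (78.4×10³)(3.1⁴)/(8·28.0³·14) = 2.9449 N/mm
F = k·δ = 2.9449 × 16.2 = 47.707 N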